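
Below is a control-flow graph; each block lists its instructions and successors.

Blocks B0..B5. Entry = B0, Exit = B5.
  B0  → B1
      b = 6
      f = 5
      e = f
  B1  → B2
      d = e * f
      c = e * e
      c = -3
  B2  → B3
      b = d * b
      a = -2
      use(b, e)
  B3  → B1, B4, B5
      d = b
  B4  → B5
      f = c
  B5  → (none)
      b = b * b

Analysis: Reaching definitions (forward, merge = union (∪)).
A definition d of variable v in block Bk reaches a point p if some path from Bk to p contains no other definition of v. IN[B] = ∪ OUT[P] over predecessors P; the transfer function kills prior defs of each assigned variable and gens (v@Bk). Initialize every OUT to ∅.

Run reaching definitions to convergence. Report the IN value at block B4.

Answer: {a@B2, b@B2, c@B1, d@B3, e@B0, f@B0}

Trace:
Fixpoint table:
  B0:  IN={}  OUT={b@B0, e@B0, f@B0}
  B1:  IN={a@B2, b@B0, b@B2, c@B1, d@B3, e@B0, f@B0}  OUT={a@B2, b@B0, b@B2, c@B1, d@B1, e@B0, f@B0}
  B2:  IN={a@B2, b@B0, b@B2, c@B1, d@B1, e@B0, f@B0}  OUT={a@B2, b@B2, c@B1, d@B1, e@B0, f@B0}
  B3:  IN={a@B2, b@B2, c@B1, d@B1, e@B0, f@B0}  OUT={a@B2, b@B2, c@B1, d@B3, e@B0, f@B0}
  B4:  IN={a@B2, b@B2, c@B1, d@B3, e@B0, f@B0}  OUT={a@B2, b@B2, c@B1, d@B3, e@B0, f@B4}
  B5:  IN={a@B2, b@B2, c@B1, d@B3, e@B0, f@B0, f@B4}  OUT={a@B2, b@B5, c@B1, d@B3, e@B0, f@B0, f@B4}

Merge at B4: IN[B4] = OUT[B3] = {a@B2, b@B2, c@B1, d@B3, e@B0, f@B0}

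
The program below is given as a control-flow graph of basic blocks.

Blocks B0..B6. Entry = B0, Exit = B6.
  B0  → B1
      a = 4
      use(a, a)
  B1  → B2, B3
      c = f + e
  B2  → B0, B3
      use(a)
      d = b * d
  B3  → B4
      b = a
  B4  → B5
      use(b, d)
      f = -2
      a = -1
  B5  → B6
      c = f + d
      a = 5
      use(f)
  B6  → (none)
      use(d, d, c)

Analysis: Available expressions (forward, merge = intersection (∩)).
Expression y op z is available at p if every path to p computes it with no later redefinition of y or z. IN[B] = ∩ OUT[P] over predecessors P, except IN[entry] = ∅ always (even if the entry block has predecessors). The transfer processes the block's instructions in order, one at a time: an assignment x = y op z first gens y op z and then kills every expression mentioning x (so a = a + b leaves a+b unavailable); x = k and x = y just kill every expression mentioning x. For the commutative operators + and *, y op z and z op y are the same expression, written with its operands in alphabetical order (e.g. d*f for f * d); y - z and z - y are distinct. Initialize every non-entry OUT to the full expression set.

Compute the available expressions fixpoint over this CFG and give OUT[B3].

Answer: {e+f}

Trace:
Converged values:
  B0:  IN={}  OUT={}
  B1:  IN={}  OUT={e+f}
  B2:  IN={e+f}  OUT={e+f}
  B3:  IN={e+f}  OUT={e+f}
  B4:  IN={e+f}  OUT={}
  B5:  IN={}  OUT={d+f}
  B6:  IN={d+f}  OUT={d+f}

Merge at B3: IN[B3] = OUT[B1] ∩ OUT[B2] = {e+f}
Applying B3's transfer function to that IN value gives OUT[B3] (row B3 above).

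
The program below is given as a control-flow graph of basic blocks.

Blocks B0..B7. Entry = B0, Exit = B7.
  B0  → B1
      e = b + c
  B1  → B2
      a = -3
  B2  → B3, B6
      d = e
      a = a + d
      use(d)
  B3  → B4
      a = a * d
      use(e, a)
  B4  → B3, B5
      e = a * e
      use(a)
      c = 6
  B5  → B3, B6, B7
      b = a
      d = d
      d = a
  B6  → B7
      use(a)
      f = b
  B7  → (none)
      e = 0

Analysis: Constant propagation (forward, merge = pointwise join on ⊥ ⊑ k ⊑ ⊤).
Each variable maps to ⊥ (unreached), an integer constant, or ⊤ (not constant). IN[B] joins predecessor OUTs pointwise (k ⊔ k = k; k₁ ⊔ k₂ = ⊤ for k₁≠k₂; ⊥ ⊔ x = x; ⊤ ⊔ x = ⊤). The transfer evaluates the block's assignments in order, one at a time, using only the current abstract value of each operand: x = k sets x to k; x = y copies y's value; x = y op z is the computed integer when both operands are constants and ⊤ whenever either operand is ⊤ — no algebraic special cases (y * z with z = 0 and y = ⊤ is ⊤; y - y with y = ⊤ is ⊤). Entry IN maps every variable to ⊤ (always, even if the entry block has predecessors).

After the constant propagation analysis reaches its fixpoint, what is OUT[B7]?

Answer: {a: ⊤, b: ⊤, c: ⊤, d: ⊤, e: 0, f: ⊤}

Trace:
Fixpoint table:
  B0:  IN=(all ⊤)  OUT=(all ⊤)
  B1:  IN=(all ⊤)  OUT={a:-3; rest ⊤}
  B2:  IN={a:-3; rest ⊤}  OUT=(all ⊤)
  B3:  IN=(all ⊤)  OUT=(all ⊤)
  B4:  IN=(all ⊤)  OUT={c:6; rest ⊤}
  B5:  IN={c:6; rest ⊤}  OUT={c:6; rest ⊤}
  B6:  IN=(all ⊤)  OUT=(all ⊤)
  B7:  IN=(all ⊤)  OUT={e:0; rest ⊤}

Merge at B7: IN[B7] = OUT[B5] ⊔ OUT[B6] = {a: ⊤, b: ⊤, c: ⊤, d: ⊤, e: ⊤, f: ⊤}
Applying B7's transfer function to that IN value gives OUT[B7] (row B7 above).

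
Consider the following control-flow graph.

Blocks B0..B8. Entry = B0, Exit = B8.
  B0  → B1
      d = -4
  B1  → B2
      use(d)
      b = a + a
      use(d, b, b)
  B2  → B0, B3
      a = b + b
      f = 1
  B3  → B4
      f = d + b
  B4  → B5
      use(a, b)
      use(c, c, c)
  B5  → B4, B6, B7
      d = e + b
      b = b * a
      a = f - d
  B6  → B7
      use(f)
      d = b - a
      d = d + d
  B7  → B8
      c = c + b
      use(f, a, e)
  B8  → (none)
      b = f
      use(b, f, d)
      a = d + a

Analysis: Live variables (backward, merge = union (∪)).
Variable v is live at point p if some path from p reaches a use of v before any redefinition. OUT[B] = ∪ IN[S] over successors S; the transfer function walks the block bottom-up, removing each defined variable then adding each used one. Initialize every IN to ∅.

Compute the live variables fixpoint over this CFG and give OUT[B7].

Answer: {a, d, f}

Working:
Per-block solution:
  B0:   IN={a, c, e}   OUT={a, c, d, e}
  B1:   IN={a, c, d, e}   OUT={b, c, d, e}
  B2:   IN={b, c, d, e}   OUT={a, b, c, d, e}
  B3:   IN={a, b, c, d, e}   OUT={a, b, c, e, f}
  B4:   IN={a, b, c, e, f}   OUT={a, b, c, e, f}
  B5:   IN={a, b, c, e, f}   OUT={a, b, c, d, e, f}
  B6:   IN={a, b, c, e, f}   OUT={a, b, c, d, e, f}
  B7:   IN={a, b, c, d, e, f}   OUT={a, d, f}
  B8:   IN={a, d, f}   OUT={}

Merge at B7: OUT[B7] = IN[B8] = {a, d, f}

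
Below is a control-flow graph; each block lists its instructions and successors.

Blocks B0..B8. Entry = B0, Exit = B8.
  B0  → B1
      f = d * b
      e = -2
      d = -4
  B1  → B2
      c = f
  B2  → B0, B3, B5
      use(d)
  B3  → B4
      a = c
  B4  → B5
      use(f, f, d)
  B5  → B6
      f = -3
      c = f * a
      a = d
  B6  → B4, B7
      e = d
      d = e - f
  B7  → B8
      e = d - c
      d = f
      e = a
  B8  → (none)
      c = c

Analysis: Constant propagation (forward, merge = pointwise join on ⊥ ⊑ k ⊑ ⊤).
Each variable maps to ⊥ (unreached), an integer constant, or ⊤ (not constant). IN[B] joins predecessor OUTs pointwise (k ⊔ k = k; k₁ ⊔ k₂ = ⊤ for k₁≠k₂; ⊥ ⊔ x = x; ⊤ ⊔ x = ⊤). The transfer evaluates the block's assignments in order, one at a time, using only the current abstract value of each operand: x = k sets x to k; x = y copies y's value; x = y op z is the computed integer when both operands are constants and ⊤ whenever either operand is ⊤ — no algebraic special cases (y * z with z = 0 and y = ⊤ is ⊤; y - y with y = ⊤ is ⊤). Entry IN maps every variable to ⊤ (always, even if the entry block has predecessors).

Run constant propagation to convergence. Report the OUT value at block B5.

Converged values:
  B0: | IN=(all ⊤) | OUT={d:-4, e:-2; rest ⊤}
  B1: | IN={d:-4, e:-2; rest ⊤} | OUT={d:-4, e:-2; rest ⊤}
  B2: | IN={d:-4, e:-2; rest ⊤} | OUT={d:-4, e:-2; rest ⊤}
  B3: | IN={d:-4, e:-2; rest ⊤} | OUT={d:-4, e:-2; rest ⊤}
  B4: | IN=(all ⊤) | OUT=(all ⊤)
  B5: | IN=(all ⊤) | OUT={f:-3; rest ⊤}
  B6: | IN={f:-3; rest ⊤} | OUT={f:-3; rest ⊤}
  B7: | IN={f:-3; rest ⊤} | OUT={d:-3, f:-3; rest ⊤}
  B8: | IN={d:-3, f:-3; rest ⊤} | OUT={d:-3, f:-3; rest ⊤}

Merge at B5: IN[B5] = OUT[B2] ⊔ OUT[B4] = {a: ⊤, b: ⊤, c: ⊤, d: ⊤, e: ⊤, f: ⊤}
Applying B5's transfer function to that IN value gives OUT[B5] (row B5 above).

Answer: {a: ⊤, b: ⊤, c: ⊤, d: ⊤, e: ⊤, f: -3}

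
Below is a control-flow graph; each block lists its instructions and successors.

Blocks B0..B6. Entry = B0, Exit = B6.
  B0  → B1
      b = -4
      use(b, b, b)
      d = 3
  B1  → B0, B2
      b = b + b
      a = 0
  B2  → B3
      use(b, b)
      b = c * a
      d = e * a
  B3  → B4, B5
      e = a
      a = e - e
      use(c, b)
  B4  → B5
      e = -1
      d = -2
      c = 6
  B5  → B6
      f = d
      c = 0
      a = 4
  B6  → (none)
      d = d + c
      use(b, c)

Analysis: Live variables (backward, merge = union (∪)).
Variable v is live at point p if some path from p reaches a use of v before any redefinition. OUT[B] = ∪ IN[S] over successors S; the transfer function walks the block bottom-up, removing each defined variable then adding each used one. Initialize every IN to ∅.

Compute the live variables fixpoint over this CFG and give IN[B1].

Fixpoint table:
  B0:  IN={c, e}  OUT={b, c, e}
  B1:  IN={b, c, e}  OUT={a, b, c, e}
  B2:  IN={a, b, c, e}  OUT={a, b, c, d}
  B3:  IN={a, b, c, d}  OUT={b, d}
  B4:  IN={b}  OUT={b, d}
  B5:  IN={b, d}  OUT={b, c, d}
  B6:  IN={b, c, d}  OUT={}

Merge at B1: OUT[B1] = IN[B0] ⊔ IN[B2] = {a, b, c, e}
Applying B1's transfer function to that OUT value gives IN[B1] (row B1 above).

Answer: {b, c, e}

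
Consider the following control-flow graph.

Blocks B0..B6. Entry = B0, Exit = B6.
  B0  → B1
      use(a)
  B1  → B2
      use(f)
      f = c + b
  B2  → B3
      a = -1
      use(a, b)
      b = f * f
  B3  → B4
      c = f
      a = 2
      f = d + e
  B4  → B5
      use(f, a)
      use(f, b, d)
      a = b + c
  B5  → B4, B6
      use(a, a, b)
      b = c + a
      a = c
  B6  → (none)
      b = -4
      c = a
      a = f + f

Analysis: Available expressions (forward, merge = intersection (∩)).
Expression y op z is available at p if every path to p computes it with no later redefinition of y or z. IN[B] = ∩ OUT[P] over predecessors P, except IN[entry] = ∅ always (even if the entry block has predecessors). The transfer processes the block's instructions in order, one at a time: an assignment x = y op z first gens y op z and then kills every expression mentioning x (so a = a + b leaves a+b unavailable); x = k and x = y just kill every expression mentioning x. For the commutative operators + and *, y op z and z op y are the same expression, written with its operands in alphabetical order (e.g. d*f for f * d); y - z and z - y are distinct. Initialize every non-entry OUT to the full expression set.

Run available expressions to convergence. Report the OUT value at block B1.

Converged values:
  B0: | IN={} | OUT={}
  B1: | IN={} | OUT={b+c}
  B2: | IN={b+c} | OUT={f*f}
  B3: | IN={f*f} | OUT={d+e}
  B4: | IN={d+e} | OUT={b+c, d+e}
  B5: | IN={b+c, d+e} | OUT={d+e}
  B6: | IN={d+e} | OUT={d+e, f+f}

Merge at B1: IN[B1] = OUT[B0] = {}
Applying B1's transfer function to that IN value gives OUT[B1] (row B1 above).

Answer: {b+c}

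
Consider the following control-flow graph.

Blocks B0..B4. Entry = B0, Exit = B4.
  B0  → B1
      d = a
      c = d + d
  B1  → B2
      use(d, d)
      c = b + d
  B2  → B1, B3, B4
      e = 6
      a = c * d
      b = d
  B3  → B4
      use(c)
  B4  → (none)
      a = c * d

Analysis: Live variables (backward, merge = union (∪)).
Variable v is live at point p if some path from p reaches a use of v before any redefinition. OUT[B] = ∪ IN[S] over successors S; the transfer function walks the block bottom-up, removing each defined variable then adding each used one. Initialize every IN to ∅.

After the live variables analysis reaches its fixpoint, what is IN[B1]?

Converged values:
  B0: | IN={a, b} | OUT={b, d}
  B1: | IN={b, d} | OUT={c, d}
  B2: | IN={c, d} | OUT={b, c, d}
  B3: | IN={c, d} | OUT={c, d}
  B4: | IN={c, d} | OUT={}

Merge at B1: OUT[B1] = IN[B2] = {c, d}
Applying B1's transfer function to that OUT value gives IN[B1] (row B1 above).

Answer: {b, d}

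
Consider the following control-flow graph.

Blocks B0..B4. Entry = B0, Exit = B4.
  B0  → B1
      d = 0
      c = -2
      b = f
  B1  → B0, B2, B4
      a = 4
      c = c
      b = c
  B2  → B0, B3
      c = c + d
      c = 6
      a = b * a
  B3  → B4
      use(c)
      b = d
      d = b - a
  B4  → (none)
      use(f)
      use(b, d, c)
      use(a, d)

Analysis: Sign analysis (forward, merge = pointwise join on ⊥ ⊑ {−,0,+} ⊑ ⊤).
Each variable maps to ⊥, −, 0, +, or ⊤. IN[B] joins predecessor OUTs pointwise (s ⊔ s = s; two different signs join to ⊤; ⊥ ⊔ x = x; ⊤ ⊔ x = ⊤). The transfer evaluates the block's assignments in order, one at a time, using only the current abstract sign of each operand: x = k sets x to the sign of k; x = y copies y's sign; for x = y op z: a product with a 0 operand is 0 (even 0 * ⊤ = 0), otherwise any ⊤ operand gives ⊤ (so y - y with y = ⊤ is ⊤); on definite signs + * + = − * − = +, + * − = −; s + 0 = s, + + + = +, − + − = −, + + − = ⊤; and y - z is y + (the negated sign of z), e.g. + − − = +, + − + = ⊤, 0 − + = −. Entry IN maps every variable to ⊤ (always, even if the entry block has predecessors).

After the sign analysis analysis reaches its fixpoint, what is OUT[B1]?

Answer: {a: +, b: -, c: -, d: 0, e: ⊤, f: ⊤}

Working:
Fixpoint table:
  B0: | IN=(all ⊤) | OUT={c:-, d:0; rest ⊤}
  B1: | IN={c:-, d:0; rest ⊤} | OUT={a:+, b:-, c:-, d:0; rest ⊤}
  B2: | IN={a:+, b:-, c:-, d:0; rest ⊤} | OUT={a:-, b:-, c:+, d:0; rest ⊤}
  B3: | IN={a:-, b:-, c:+, d:0; rest ⊤} | OUT={a:-, b:0, c:+, d:+; rest ⊤}
  B4: | IN=(all ⊤) | OUT=(all ⊤)

Merge at B1: IN[B1] = OUT[B0] = {a: ⊤, b: ⊤, c: -, d: 0, e: ⊤, f: ⊤}
Applying B1's transfer function to that IN value gives OUT[B1] (row B1 above).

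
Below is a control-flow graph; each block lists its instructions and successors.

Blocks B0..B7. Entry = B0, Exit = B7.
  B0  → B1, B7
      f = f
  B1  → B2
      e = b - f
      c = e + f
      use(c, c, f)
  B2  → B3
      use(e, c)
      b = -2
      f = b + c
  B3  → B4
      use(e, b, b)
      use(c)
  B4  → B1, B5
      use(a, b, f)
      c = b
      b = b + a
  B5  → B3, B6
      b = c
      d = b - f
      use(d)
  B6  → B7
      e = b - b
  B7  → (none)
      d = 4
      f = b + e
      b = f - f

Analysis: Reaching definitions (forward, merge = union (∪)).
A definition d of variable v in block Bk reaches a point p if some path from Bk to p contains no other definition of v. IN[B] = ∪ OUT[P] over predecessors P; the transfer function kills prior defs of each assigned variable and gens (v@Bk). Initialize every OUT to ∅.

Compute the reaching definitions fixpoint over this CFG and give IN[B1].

Answer: {b@B4, c@B4, d@B5, e@B1, f@B0, f@B2}

Derivation:
Per-block solution:
  B0:   IN={}   OUT={f@B0}
  B1:   IN={b@B4, c@B4, d@B5, e@B1, f@B0, f@B2}   OUT={b@B4, c@B1, d@B5, e@B1, f@B0, f@B2}
  B2:   IN={b@B4, c@B1, d@B5, e@B1, f@B0, f@B2}   OUT={b@B2, c@B1, d@B5, e@B1, f@B2}
  B3:   IN={b@B2, b@B5, c@B1, c@B4, d@B5, e@B1, f@B2}   OUT={b@B2, b@B5, c@B1, c@B4, d@B5, e@B1, f@B2}
  B4:   IN={b@B2, b@B5, c@B1, c@B4, d@B5, e@B1, f@B2}   OUT={b@B4, c@B4, d@B5, e@B1, f@B2}
  B5:   IN={b@B4, c@B4, d@B5, e@B1, f@B2}   OUT={b@B5, c@B4, d@B5, e@B1, f@B2}
  B6:   IN={b@B5, c@B4, d@B5, e@B1, f@B2}   OUT={b@B5, c@B4, d@B5, e@B6, f@B2}
  B7:   IN={b@B5, c@B4, d@B5, e@B6, f@B0, f@B2}   OUT={b@B7, c@B4, d@B7, e@B6, f@B7}

Merge at B1: IN[B1] = OUT[B0] ⊔ OUT[B4] = {b@B4, c@B4, d@B5, e@B1, f@B0, f@B2}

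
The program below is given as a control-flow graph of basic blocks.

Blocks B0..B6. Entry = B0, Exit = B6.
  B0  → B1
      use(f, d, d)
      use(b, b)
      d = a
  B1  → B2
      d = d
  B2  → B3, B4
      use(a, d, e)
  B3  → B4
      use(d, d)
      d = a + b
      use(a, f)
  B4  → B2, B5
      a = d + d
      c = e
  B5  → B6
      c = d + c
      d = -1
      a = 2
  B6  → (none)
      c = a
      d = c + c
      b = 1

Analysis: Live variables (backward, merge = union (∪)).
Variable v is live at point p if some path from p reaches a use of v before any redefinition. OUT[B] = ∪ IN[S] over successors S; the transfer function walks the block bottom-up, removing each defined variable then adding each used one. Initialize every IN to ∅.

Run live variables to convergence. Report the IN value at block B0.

Answer: {a, b, d, e, f}

Trace:
Converged values:
  B0: | IN={a, b, d, e, f} | OUT={a, b, d, e, f}
  B1: | IN={a, b, d, e, f} | OUT={a, b, d, e, f}
  B2: | IN={a, b, d, e, f} | OUT={a, b, d, e, f}
  B3: | IN={a, b, d, e, f} | OUT={b, d, e, f}
  B4: | IN={b, d, e, f} | OUT={a, b, c, d, e, f}
  B5: | IN={c, d} | OUT={a}
  B6: | IN={a} | OUT={}

Merge at B0: OUT[B0] = IN[B1] = {a, b, d, e, f}
Applying B0's transfer function to that OUT value gives IN[B0] (row B0 above).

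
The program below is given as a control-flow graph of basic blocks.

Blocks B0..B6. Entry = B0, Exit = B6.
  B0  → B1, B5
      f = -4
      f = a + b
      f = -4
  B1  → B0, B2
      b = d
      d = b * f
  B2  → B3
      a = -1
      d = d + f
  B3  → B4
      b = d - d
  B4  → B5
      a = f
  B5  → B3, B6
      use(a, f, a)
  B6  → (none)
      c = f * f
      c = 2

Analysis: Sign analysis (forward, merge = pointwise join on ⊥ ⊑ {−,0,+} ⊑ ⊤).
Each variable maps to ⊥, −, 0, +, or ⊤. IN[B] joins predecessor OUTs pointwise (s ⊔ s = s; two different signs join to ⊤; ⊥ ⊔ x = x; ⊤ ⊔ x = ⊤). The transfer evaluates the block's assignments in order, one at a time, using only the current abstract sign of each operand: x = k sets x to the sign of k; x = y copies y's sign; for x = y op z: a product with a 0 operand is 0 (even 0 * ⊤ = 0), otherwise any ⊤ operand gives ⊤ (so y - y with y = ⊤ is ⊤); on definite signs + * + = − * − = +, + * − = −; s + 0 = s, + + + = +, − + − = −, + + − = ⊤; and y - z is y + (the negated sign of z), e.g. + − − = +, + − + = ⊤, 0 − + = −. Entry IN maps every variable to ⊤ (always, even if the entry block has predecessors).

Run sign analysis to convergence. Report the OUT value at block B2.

Fixpoint table:
  B0:  IN=(all ⊤)  OUT={f:-; rest ⊤}
  B1:  IN={f:-; rest ⊤}  OUT={f:-; rest ⊤}
  B2:  IN={f:-; rest ⊤}  OUT={a:-, f:-; rest ⊤}
  B3:  IN={f:-; rest ⊤}  OUT={f:-; rest ⊤}
  B4:  IN={f:-; rest ⊤}  OUT={a:-, f:-; rest ⊤}
  B5:  IN={f:-; rest ⊤}  OUT={f:-; rest ⊤}
  B6:  IN={f:-; rest ⊤}  OUT={c:+, f:-; rest ⊤}

Merge at B2: IN[B2] = OUT[B1] = {a: ⊤, b: ⊤, c: ⊤, d: ⊤, e: ⊤, f: -}
Applying B2's transfer function to that IN value gives OUT[B2] (row B2 above).

Answer: {a: -, b: ⊤, c: ⊤, d: ⊤, e: ⊤, f: -}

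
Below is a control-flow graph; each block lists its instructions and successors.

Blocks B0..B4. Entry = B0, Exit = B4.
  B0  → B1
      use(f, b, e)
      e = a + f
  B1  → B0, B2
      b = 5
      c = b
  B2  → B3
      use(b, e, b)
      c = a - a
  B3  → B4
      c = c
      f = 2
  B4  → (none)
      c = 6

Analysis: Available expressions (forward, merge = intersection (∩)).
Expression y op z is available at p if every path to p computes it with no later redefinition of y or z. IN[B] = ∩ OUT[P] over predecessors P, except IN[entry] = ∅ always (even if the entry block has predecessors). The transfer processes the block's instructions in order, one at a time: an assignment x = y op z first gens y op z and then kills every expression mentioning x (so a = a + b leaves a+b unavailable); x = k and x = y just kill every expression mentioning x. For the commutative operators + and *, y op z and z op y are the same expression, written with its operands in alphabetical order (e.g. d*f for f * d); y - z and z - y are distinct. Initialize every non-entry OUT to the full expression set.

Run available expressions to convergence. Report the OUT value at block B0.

Answer: {a+f}

Derivation:
Fixpoint table:
  B0:  IN={}  OUT={a+f}
  B1:  IN={a+f}  OUT={a+f}
  B2:  IN={a+f}  OUT={a+f, a-a}
  B3:  IN={a+f, a-a}  OUT={a-a}
  B4:  IN={a-a}  OUT={a-a}

Merge at B0 (entry node, so the boundary value {} is joined with the incoming edge(s)): IN[B0] = {} ∩ OUT[B1] = {}
Applying B0's transfer function to that IN value gives OUT[B0] (row B0 above).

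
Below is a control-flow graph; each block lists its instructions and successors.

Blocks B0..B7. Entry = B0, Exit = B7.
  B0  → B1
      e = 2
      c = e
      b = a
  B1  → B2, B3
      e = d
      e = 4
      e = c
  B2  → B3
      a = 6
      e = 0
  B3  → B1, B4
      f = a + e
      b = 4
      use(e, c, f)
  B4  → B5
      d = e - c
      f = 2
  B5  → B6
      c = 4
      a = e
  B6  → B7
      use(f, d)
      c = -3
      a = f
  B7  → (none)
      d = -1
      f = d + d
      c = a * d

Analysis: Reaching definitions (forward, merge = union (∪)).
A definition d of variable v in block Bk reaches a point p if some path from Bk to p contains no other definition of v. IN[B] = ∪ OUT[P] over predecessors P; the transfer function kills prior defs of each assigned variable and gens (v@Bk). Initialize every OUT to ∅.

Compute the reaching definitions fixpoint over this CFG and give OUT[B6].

Answer: {a@B6, b@B3, c@B6, d@B4, e@B1, e@B2, f@B4}

Working:
Fixpoint table:
  B0:  IN={}  OUT={b@B0, c@B0, e@B0}
  B1:  IN={a@B2, b@B0, b@B3, c@B0, e@B0, e@B1, e@B2, f@B3}  OUT={a@B2, b@B0, b@B3, c@B0, e@B1, f@B3}
  B2:  IN={a@B2, b@B0, b@B3, c@B0, e@B1, f@B3}  OUT={a@B2, b@B0, b@B3, c@B0, e@B2, f@B3}
  B3:  IN={a@B2, b@B0, b@B3, c@B0, e@B1, e@B2, f@B3}  OUT={a@B2, b@B3, c@B0, e@B1, e@B2, f@B3}
  B4:  IN={a@B2, b@B3, c@B0, e@B1, e@B2, f@B3}  OUT={a@B2, b@B3, c@B0, d@B4, e@B1, e@B2, f@B4}
  B5:  IN={a@B2, b@B3, c@B0, d@B4, e@B1, e@B2, f@B4}  OUT={a@B5, b@B3, c@B5, d@B4, e@B1, e@B2, f@B4}
  B6:  IN={a@B5, b@B3, c@B5, d@B4, e@B1, e@B2, f@B4}  OUT={a@B6, b@B3, c@B6, d@B4, e@B1, e@B2, f@B4}
  B7:  IN={a@B6, b@B3, c@B6, d@B4, e@B1, e@B2, f@B4}  OUT={a@B6, b@B3, c@B7, d@B7, e@B1, e@B2, f@B7}

Merge at B6: IN[B6] = OUT[B5] = {a@B5, b@B3, c@B5, d@B4, e@B1, e@B2, f@B4}
Applying B6's transfer function to that IN value gives OUT[B6] (row B6 above).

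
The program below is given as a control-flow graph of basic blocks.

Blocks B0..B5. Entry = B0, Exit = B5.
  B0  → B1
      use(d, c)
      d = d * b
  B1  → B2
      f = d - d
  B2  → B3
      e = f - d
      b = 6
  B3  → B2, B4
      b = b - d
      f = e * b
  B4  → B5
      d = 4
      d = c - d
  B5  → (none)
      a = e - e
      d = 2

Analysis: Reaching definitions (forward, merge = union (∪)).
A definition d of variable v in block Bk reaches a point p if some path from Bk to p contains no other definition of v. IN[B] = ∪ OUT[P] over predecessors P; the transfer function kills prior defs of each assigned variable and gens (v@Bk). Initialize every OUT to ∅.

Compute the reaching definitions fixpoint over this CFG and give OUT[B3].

Answer: {b@B3, d@B0, e@B2, f@B3}

Working:
Fixpoint table:
  B0:   IN={}   OUT={d@B0}
  B1:   IN={d@B0}   OUT={d@B0, f@B1}
  B2:   IN={b@B3, d@B0, e@B2, f@B1, f@B3}   OUT={b@B2, d@B0, e@B2, f@B1, f@B3}
  B3:   IN={b@B2, d@B0, e@B2, f@B1, f@B3}   OUT={b@B3, d@B0, e@B2, f@B3}
  B4:   IN={b@B3, d@B0, e@B2, f@B3}   OUT={b@B3, d@B4, e@B2, f@B3}
  B5:   IN={b@B3, d@B4, e@B2, f@B3}   OUT={a@B5, b@B3, d@B5, e@B2, f@B3}

Merge at B3: IN[B3] = OUT[B2] = {b@B2, d@B0, e@B2, f@B1, f@B3}
Applying B3's transfer function to that IN value gives OUT[B3] (row B3 above).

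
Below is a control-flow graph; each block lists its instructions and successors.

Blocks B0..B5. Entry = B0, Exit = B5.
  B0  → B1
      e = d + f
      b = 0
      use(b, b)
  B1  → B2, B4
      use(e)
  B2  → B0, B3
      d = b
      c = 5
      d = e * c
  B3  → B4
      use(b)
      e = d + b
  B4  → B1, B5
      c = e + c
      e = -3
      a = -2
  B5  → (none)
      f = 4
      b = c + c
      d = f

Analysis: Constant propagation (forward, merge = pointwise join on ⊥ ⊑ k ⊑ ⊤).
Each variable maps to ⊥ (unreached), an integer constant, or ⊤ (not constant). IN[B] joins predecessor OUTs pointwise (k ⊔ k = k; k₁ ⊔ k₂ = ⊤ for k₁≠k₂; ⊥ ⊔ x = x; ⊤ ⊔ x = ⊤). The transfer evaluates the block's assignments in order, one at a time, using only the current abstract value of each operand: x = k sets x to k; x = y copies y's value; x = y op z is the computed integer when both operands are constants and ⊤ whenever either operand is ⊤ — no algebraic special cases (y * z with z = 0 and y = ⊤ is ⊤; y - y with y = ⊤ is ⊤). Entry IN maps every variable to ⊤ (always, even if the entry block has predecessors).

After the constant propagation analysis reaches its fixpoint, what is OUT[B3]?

Per-block solution:
  B0:  IN=(all ⊤)  OUT={b:0; rest ⊤}
  B1:  IN={b:0; rest ⊤}  OUT={b:0; rest ⊤}
  B2:  IN={b:0; rest ⊤}  OUT={b:0, c:5; rest ⊤}
  B3:  IN={b:0, c:5; rest ⊤}  OUT={b:0, c:5; rest ⊤}
  B4:  IN={b:0; rest ⊤}  OUT={a:-2, b:0, e:-3; rest ⊤}
  B5:  IN={a:-2, b:0, e:-3; rest ⊤}  OUT={a:-2, d:4, e:-3, f:4; rest ⊤}

Merge at B3: IN[B3] = OUT[B2] = {a: ⊤, b: 0, c: 5, d: ⊤, e: ⊤, f: ⊤}
Applying B3's transfer function to that IN value gives OUT[B3] (row B3 above).

Answer: {a: ⊤, b: 0, c: 5, d: ⊤, e: ⊤, f: ⊤}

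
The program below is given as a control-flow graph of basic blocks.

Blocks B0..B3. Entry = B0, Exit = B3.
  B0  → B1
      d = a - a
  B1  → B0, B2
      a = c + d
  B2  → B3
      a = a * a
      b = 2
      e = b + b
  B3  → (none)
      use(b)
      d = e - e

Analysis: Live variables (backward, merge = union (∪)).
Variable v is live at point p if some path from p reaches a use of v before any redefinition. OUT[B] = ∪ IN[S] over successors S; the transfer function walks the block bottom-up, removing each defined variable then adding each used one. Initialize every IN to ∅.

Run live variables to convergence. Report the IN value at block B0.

Answer: {a, c}

Trace:
Converged values:
  B0:   IN={a, c}   OUT={c, d}
  B1:   IN={c, d}   OUT={a, c}
  B2:   IN={a}   OUT={b, e}
  B3:   IN={b, e}   OUT={}

Merge at B0: OUT[B0] = IN[B1] = {c, d}
Applying B0's transfer function to that OUT value gives IN[B0] (row B0 above).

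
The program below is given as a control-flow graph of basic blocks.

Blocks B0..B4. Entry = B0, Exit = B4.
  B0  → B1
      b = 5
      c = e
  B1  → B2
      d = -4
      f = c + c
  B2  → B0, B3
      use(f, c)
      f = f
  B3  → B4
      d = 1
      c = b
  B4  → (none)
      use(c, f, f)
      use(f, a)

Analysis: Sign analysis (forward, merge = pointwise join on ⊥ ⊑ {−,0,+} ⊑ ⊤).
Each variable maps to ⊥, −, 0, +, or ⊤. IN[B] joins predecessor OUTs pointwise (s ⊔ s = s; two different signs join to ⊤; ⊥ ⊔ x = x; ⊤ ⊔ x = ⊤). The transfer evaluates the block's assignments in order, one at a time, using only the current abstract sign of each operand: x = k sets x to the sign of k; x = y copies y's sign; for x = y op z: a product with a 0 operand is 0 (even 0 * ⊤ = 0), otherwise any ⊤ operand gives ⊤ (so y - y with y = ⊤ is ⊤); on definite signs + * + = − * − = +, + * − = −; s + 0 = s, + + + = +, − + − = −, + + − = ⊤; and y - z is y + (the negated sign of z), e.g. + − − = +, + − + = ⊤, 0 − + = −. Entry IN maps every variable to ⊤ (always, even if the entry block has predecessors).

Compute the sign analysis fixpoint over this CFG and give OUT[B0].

Converged values:
  B0: | IN=(all ⊤) | OUT={b:+; rest ⊤}
  B1: | IN={b:+; rest ⊤} | OUT={b:+, d:-; rest ⊤}
  B2: | IN={b:+, d:-; rest ⊤} | OUT={b:+, d:-; rest ⊤}
  B3: | IN={b:+, d:-; rest ⊤} | OUT={b:+, c:+, d:+; rest ⊤}
  B4: | IN={b:+, c:+, d:+; rest ⊤} | OUT={b:+, c:+, d:+; rest ⊤}

Merge at B0 (entry node, so the boundary value (all ⊤) is joined with the incoming edge(s)): IN[B0] = (all ⊤) ⊔ OUT[B2] = {a: ⊤, b: ⊤, c: ⊤, d: ⊤, e: ⊤, f: ⊤}
Applying B0's transfer function to that IN value gives OUT[B0] (row B0 above).

Answer: {a: ⊤, b: +, c: ⊤, d: ⊤, e: ⊤, f: ⊤}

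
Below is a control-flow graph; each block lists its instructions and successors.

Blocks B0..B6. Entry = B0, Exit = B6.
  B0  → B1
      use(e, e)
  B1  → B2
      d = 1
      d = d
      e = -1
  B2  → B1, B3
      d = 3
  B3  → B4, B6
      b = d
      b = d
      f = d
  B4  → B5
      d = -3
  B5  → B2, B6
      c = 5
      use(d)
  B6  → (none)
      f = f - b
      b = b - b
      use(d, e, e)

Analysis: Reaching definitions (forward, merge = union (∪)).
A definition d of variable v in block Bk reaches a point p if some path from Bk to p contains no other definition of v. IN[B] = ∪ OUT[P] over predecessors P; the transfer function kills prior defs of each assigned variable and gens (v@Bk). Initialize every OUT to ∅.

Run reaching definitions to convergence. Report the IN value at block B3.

Converged values:
  B0:  IN={}  OUT={}
  B1:  IN={b@B3, c@B5, d@B2, e@B1, f@B3}  OUT={b@B3, c@B5, d@B1, e@B1, f@B3}
  B2:  IN={b@B3, c@B5, d@B1, d@B4, e@B1, f@B3}  OUT={b@B3, c@B5, d@B2, e@B1, f@B3}
  B3:  IN={b@B3, c@B5, d@B2, e@B1, f@B3}  OUT={b@B3, c@B5, d@B2, e@B1, f@B3}
  B4:  IN={b@B3, c@B5, d@B2, e@B1, f@B3}  OUT={b@B3, c@B5, d@B4, e@B1, f@B3}
  B5:  IN={b@B3, c@B5, d@B4, e@B1, f@B3}  OUT={b@B3, c@B5, d@B4, e@B1, f@B3}
  B6:  IN={b@B3, c@B5, d@B2, d@B4, e@B1, f@B3}  OUT={b@B6, c@B5, d@B2, d@B4, e@B1, f@B6}

Merge at B3: IN[B3] = OUT[B2] = {b@B3, c@B5, d@B2, e@B1, f@B3}

Answer: {b@B3, c@B5, d@B2, e@B1, f@B3}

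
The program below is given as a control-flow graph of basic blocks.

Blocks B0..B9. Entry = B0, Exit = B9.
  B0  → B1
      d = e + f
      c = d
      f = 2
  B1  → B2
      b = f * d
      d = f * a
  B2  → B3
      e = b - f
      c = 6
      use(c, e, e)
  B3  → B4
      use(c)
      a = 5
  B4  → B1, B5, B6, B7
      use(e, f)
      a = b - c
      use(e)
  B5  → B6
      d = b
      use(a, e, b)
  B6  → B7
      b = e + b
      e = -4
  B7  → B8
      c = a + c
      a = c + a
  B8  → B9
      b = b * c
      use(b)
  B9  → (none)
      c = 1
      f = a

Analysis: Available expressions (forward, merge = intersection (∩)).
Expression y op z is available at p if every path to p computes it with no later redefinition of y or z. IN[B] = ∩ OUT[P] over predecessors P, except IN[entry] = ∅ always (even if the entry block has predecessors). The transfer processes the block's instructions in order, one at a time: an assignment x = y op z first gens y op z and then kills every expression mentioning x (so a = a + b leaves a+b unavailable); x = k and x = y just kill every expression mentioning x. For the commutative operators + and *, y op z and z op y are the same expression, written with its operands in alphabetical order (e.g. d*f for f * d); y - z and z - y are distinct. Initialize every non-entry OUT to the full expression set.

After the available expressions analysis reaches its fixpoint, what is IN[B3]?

Answer: {a*f, b-f}

Trace:
Fixpoint table:
  B0:   IN={}   OUT={}
  B1:   IN={}   OUT={a*f}
  B2:   IN={a*f}   OUT={a*f, b-f}
  B3:   IN={a*f, b-f}   OUT={b-f}
  B4:   IN={b-f}   OUT={b-c, b-f}
  B5:   IN={b-c, b-f}   OUT={b-c, b-f}
  B6:   IN={b-c, b-f}   OUT={}
  B7:   IN={}   OUT={}
  B8:   IN={}   OUT={}
  B9:   IN={}   OUT={}

Merge at B3: IN[B3] = OUT[B2] = {a*f, b-f}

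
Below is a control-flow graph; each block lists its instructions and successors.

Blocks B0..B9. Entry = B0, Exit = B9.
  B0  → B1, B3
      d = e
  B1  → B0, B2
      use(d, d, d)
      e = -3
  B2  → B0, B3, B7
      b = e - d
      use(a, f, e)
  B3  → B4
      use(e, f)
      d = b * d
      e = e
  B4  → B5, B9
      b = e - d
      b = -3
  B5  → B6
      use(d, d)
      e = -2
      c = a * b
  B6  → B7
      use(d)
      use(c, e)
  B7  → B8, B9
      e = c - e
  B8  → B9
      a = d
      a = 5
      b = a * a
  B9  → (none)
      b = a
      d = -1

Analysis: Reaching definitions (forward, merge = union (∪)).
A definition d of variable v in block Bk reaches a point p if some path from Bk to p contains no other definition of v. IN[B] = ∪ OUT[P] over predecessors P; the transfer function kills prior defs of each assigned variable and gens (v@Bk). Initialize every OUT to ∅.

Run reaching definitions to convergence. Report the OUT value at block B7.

Converged values:
  B0:  IN={b@B2, d@B0, e@B1}  OUT={b@B2, d@B0, e@B1}
  B1:  IN={b@B2, d@B0, e@B1}  OUT={b@B2, d@B0, e@B1}
  B2:  IN={b@B2, d@B0, e@B1}  OUT={b@B2, d@B0, e@B1}
  B3:  IN={b@B2, d@B0, e@B1}  OUT={b@B2, d@B3, e@B3}
  B4:  IN={b@B2, d@B3, e@B3}  OUT={b@B4, d@B3, e@B3}
  B5:  IN={b@B4, d@B3, e@B3}  OUT={b@B4, c@B5, d@B3, e@B5}
  B6:  IN={b@B4, c@B5, d@B3, e@B5}  OUT={b@B4, c@B5, d@B3, e@B5}
  B7:  IN={b@B2, b@B4, c@B5, d@B0, d@B3, e@B1, e@B5}  OUT={b@B2, b@B4, c@B5, d@B0, d@B3, e@B7}
  B8:  IN={b@B2, b@B4, c@B5, d@B0, d@B3, e@B7}  OUT={a@B8, b@B8, c@B5, d@B0, d@B3, e@B7}
  B9:  IN={a@B8, b@B2, b@B4, b@B8, c@B5, d@B0, d@B3, e@B3, e@B7}  OUT={a@B8, b@B9, c@B5, d@B9, e@B3, e@B7}

Merge at B7: IN[B7] = OUT[B2] ⊔ OUT[B6] = {b@B2, b@B4, c@B5, d@B0, d@B3, e@B1, e@B5}
Applying B7's transfer function to that IN value gives OUT[B7] (row B7 above).

Answer: {b@B2, b@B4, c@B5, d@B0, d@B3, e@B7}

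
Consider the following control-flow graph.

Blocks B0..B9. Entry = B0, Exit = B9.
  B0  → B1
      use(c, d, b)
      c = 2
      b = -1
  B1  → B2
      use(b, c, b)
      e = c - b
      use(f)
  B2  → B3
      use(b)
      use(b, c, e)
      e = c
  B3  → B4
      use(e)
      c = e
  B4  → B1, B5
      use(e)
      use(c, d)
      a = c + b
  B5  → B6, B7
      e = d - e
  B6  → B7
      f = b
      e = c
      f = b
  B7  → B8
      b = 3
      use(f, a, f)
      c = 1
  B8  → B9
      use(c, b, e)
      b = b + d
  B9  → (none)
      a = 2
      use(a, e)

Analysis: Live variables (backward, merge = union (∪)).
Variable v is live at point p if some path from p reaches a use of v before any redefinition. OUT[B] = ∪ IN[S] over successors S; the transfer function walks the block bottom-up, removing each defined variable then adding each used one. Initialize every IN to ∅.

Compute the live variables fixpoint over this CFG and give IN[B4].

Answer: {b, c, d, e, f}

Derivation:
Fixpoint table:
  B0: | IN={b, c, d, f} | OUT={b, c, d, f}
  B1: | IN={b, c, d, f} | OUT={b, c, d, e, f}
  B2: | IN={b, c, d, e, f} | OUT={b, d, e, f}
  B3: | IN={b, d, e, f} | OUT={b, c, d, e, f}
  B4: | IN={b, c, d, e, f} | OUT={a, b, c, d, e, f}
  B5: | IN={a, b, c, d, e, f} | OUT={a, b, c, d, e, f}
  B6: | IN={a, b, c, d} | OUT={a, d, e, f}
  B7: | IN={a, d, e, f} | OUT={b, c, d, e}
  B8: | IN={b, c, d, e} | OUT={e}
  B9: | IN={e} | OUT={}

Merge at B4: OUT[B4] = IN[B1] ⊔ IN[B5] = {a, b, c, d, e, f}
Applying B4's transfer function to that OUT value gives IN[B4] (row B4 above).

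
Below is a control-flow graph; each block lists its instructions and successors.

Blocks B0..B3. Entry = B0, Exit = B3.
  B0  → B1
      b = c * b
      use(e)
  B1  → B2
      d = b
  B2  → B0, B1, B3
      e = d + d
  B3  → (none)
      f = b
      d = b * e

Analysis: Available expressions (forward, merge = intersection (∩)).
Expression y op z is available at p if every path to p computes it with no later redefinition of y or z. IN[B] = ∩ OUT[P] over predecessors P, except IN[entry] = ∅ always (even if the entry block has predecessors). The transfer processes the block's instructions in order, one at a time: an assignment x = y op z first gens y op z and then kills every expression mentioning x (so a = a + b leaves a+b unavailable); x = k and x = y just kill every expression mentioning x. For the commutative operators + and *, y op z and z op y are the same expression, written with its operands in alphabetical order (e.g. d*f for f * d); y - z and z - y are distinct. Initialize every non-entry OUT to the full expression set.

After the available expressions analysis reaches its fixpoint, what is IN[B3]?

Answer: {d+d}

Derivation:
Fixpoint table:
  B0: | IN={} | OUT={}
  B1: | IN={} | OUT={}
  B2: | IN={} | OUT={d+d}
  B3: | IN={d+d} | OUT={b*e}

Merge at B3: IN[B3] = OUT[B2] = {d+d}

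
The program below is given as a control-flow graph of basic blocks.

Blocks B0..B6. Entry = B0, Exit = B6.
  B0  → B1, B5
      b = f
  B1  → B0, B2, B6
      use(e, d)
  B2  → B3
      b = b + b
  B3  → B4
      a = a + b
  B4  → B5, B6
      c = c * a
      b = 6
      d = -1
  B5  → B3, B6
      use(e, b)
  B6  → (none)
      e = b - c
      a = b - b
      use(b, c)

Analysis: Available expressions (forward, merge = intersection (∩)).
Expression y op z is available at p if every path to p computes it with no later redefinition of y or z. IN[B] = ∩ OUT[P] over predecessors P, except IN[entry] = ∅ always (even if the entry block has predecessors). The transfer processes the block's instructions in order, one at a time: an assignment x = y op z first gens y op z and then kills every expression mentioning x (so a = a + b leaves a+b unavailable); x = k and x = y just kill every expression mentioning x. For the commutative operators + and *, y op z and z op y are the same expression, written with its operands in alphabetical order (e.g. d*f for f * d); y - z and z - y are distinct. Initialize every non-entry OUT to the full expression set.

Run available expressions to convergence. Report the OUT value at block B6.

Answer: {b-b, b-c}

Working:
Fixpoint table:
  B0: | IN={} | OUT={}
  B1: | IN={} | OUT={}
  B2: | IN={} | OUT={}
  B3: | IN={} | OUT={}
  B4: | IN={} | OUT={}
  B5: | IN={} | OUT={}
  B6: | IN={} | OUT={b-b, b-c}

Merge at B6: IN[B6] = OUT[B1] ∩ OUT[B4] ∩ OUT[B5] = {}
Applying B6's transfer function to that IN value gives OUT[B6] (row B6 above).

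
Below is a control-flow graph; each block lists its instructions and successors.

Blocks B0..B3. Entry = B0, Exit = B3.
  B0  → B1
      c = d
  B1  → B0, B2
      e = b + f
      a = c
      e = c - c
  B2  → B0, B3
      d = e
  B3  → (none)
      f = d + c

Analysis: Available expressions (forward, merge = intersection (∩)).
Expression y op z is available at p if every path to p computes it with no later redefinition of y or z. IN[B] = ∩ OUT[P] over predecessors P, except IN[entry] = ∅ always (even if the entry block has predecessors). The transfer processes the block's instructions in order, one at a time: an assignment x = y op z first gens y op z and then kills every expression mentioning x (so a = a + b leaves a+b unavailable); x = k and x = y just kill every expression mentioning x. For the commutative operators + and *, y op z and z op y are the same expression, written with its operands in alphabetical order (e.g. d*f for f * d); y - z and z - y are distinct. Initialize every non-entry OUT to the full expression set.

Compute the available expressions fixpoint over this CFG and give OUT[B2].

Answer: {b+f, c-c}

Trace:
Fixpoint table:
  B0:  IN={}  OUT={}
  B1:  IN={}  OUT={b+f, c-c}
  B2:  IN={b+f, c-c}  OUT={b+f, c-c}
  B3:  IN={b+f, c-c}  OUT={c+d, c-c}

Merge at B2: IN[B2] = OUT[B1] = {b+f, c-c}
Applying B2's transfer function to that IN value gives OUT[B2] (row B2 above).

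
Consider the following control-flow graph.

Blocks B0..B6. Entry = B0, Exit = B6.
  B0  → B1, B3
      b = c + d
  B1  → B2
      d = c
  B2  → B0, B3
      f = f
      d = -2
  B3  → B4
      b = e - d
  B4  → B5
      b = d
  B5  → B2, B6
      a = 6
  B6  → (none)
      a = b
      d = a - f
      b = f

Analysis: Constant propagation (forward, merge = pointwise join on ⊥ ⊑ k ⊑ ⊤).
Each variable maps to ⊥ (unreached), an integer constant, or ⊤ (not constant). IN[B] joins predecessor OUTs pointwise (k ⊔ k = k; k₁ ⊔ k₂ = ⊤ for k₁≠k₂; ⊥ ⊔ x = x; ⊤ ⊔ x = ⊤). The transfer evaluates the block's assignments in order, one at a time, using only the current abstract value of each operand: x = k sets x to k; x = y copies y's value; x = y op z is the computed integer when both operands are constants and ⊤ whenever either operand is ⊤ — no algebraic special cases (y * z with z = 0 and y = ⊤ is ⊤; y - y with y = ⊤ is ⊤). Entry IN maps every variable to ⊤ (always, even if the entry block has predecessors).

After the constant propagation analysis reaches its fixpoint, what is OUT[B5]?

Answer: {a: 6, b: ⊤, c: ⊤, d: ⊤, e: ⊤, f: ⊤}

Trace:
Converged values:
  B0:  IN=(all ⊤)  OUT=(all ⊤)
  B1:  IN=(all ⊤)  OUT=(all ⊤)
  B2:  IN=(all ⊤)  OUT={d:-2; rest ⊤}
  B3:  IN=(all ⊤)  OUT=(all ⊤)
  B4:  IN=(all ⊤)  OUT=(all ⊤)
  B5:  IN=(all ⊤)  OUT={a:6; rest ⊤}
  B6:  IN={a:6; rest ⊤}  OUT=(all ⊤)

Merge at B5: IN[B5] = OUT[B4] = {a: ⊤, b: ⊤, c: ⊤, d: ⊤, e: ⊤, f: ⊤}
Applying B5's transfer function to that IN value gives OUT[B5] (row B5 above).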